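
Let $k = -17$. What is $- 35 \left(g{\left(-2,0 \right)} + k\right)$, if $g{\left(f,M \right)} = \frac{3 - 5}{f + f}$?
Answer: $\frac{1155}{2} \approx 577.5$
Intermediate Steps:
$g{\left(f,M \right)} = - \frac{1}{f}$ ($g{\left(f,M \right)} = - \frac{2}{2 f} = - 2 \frac{1}{2 f} = - \frac{1}{f}$)
$- 35 \left(g{\left(-2,0 \right)} + k\right) = - 35 \left(- \frac{1}{-2} - 17\right) = - 35 \left(\left(-1\right) \left(- \frac{1}{2}\right) - 17\right) = - 35 \left(\frac{1}{2} - 17\right) = \left(-35\right) \left(- \frac{33}{2}\right) = \frac{1155}{2}$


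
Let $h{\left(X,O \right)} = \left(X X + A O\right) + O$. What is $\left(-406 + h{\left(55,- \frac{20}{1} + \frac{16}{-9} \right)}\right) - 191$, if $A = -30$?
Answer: $\frac{27536}{9} \approx 3059.6$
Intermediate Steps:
$h{\left(X,O \right)} = X^{2} - 29 O$ ($h{\left(X,O \right)} = \left(X X - 30 O\right) + O = \left(X^{2} - 30 O\right) + O = X^{2} - 29 O$)
$\left(-406 + h{\left(55,- \frac{20}{1} + \frac{16}{-9} \right)}\right) - 191 = \left(-406 + \left(55^{2} - 29 \left(- \frac{20}{1} + \frac{16}{-9}\right)\right)\right) - 191 = \left(-406 + \left(3025 - 29 \left(\left(-20\right) 1 + 16 \left(- \frac{1}{9}\right)\right)\right)\right) - 191 = \left(-406 + \left(3025 - 29 \left(-20 - \frac{16}{9}\right)\right)\right) - 191 = \left(-406 + \left(3025 - - \frac{5684}{9}\right)\right) - 191 = \left(-406 + \left(3025 + \frac{5684}{9}\right)\right) - 191 = \left(-406 + \frac{32909}{9}\right) - 191 = \frac{29255}{9} - 191 = \frac{27536}{9}$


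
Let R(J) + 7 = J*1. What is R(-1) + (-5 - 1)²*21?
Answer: 748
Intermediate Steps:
R(J) = -7 + J (R(J) = -7 + J*1 = -7 + J)
R(-1) + (-5 - 1)²*21 = (-7 - 1) + (-5 - 1)²*21 = -8 + (-6)²*21 = -8 + 36*21 = -8 + 756 = 748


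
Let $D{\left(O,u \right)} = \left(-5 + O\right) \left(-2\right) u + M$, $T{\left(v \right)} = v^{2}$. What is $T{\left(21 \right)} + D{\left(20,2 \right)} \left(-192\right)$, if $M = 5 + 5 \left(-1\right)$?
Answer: $11961$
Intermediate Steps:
$M = 0$ ($M = 5 - 5 = 0$)
$D{\left(O,u \right)} = u \left(10 - 2 O\right)$ ($D{\left(O,u \right)} = \left(-5 + O\right) \left(-2\right) u + 0 = \left(10 - 2 O\right) u + 0 = u \left(10 - 2 O\right) + 0 = u \left(10 - 2 O\right)$)
$T{\left(21 \right)} + D{\left(20,2 \right)} \left(-192\right) = 21^{2} + 2 \cdot 2 \left(5 - 20\right) \left(-192\right) = 441 + 2 \cdot 2 \left(5 - 20\right) \left(-192\right) = 441 + 2 \cdot 2 \left(-15\right) \left(-192\right) = 441 - -11520 = 441 + 11520 = 11961$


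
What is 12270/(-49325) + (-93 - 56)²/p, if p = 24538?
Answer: 158796613/242067370 ≈ 0.65600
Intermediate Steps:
12270/(-49325) + (-93 - 56)²/p = 12270/(-49325) + (-93 - 56)²/24538 = 12270*(-1/49325) + (-149)²*(1/24538) = -2454/9865 + 22201*(1/24538) = -2454/9865 + 22201/24538 = 158796613/242067370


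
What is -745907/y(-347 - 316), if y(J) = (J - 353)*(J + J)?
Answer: -745907/1347216 ≈ -0.55367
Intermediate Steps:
y(J) = 2*J*(-353 + J) (y(J) = (-353 + J)*(2*J) = 2*J*(-353 + J))
-745907/y(-347 - 316) = -745907*1/(2*(-353 + (-347 - 316))*(-347 - 316)) = -745907*(-1/(1326*(-353 - 663))) = -745907/(2*(-663)*(-1016)) = -745907/1347216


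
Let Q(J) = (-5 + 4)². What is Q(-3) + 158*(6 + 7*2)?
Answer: 3161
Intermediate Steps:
Q(J) = 1 (Q(J) = (-1)² = 1)
Q(-3) + 158*(6 + 7*2) = 1 + 158*(6 + 7*2) = 1 + 158*(6 + 14) = 1 + 158*20 = 1 + 3160 = 3161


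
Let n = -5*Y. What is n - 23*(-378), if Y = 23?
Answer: 8579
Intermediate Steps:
n = -115 (n = -5*23 = -115)
n - 23*(-378) = -115 - 23*(-378) = -115 + 8694 = 8579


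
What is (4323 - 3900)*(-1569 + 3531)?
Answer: 829926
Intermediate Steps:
(4323 - 3900)*(-1569 + 3531) = 423*1962 = 829926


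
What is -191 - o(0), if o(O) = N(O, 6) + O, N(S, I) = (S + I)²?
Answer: -227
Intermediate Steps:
N(S, I) = (I + S)²
o(O) = O + (6 + O)² (o(O) = (6 + O)² + O = O + (6 + O)²)
-191 - o(0) = -191 - (0 + (6 + 0)²) = -191 - (0 + 6²) = -191 - (0 + 36) = -191 - 1*36 = -191 - 36 = -227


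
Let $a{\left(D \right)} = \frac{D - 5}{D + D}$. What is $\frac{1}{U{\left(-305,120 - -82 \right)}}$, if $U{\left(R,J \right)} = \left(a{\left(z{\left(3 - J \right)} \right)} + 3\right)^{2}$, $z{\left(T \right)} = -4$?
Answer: $\frac{64}{1089} \approx 0.05877$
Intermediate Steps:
$a{\left(D \right)} = \frac{-5 + D}{2 D}$
$U{\left(R,J \right)} = \frac{1089}{64}$ ($U{\left(R,J \right)} = \left(\frac{-5 - 4}{2 \left(-4\right)} + 3\right)^{2} = \left(\frac{1}{2} \left(- \frac{1}{4}\right) \left(-9\right) + 3\right)^{2} = \left(\frac{9}{8} + 3\right)^{2} = \left(\frac{33}{8}\right)^{2} = \frac{1089}{64}$)
$\frac{1}{U{\left(-305,120 - -82 \right)}} = \frac{1}{\frac{1089}{64}} = \frac{64}{1089}$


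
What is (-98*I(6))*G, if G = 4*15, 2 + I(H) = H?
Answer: -23520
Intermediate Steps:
I(H) = -2 + H
G = 60
(-98*I(6))*G = -98*(-2 + 6)*60 = -98*4*60 = -392*60 = -23520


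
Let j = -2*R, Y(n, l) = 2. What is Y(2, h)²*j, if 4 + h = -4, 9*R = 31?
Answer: -248/9 ≈ -27.556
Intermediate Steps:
R = 31/9 (R = (⅑)*31 = 31/9 ≈ 3.4444)
h = -8 (h = -4 - 4 = -8)
j = -62/9 (j = -2*31/9 = -62/9 ≈ -6.8889)
Y(2, h)²*j = 2²*(-62/9) = 4*(-62/9) = -248/9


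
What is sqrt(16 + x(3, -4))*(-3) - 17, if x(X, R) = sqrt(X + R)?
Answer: -17 - 3*sqrt(16 + I) ≈ -29.006 - 0.37482*I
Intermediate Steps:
x(X, R) = sqrt(R + X)
sqrt(16 + x(3, -4))*(-3) - 17 = sqrt(16 + sqrt(-4 + 3))*(-3) - 17 = sqrt(16 + sqrt(-1))*(-3) - 17 = sqrt(16 + I)*(-3) - 17 = -3*sqrt(16 + I) - 17 = -17 - 3*sqrt(16 + I)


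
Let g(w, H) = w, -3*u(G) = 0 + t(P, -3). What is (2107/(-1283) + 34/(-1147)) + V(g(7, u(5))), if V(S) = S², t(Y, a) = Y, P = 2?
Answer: 69648098/1471601 ≈ 47.328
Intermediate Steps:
u(G) = -⅔ (u(G) = -(0 + 2)/3 = -⅓*2 = -⅔)
(2107/(-1283) + 34/(-1147)) + V(g(7, u(5))) = (2107/(-1283) + 34/(-1147)) + 7² = (2107*(-1/1283) + 34*(-1/1147)) + 49 = (-2107/1283 - 34/1147) + 49 = -2460351/1471601 + 49 = 69648098/1471601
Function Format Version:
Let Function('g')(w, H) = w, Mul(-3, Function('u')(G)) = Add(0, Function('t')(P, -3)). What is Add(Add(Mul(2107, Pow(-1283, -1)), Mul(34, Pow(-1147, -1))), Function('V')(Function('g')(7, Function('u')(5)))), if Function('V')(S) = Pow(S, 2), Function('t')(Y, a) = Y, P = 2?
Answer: Rational(69648098, 1471601) ≈ 47.328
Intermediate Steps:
Function('u')(G) = Rational(-2, 3) (Function('u')(G) = Mul(Rational(-1, 3), Add(0, 2)) = Mul(Rational(-1, 3), 2) = Rational(-2, 3))
Add(Add(Mul(2107, Pow(-1283, -1)), Mul(34, Pow(-1147, -1))), Function('V')(Function('g')(7, Function('u')(5)))) = Add(Add(Mul(2107, Pow(-1283, -1)), Mul(34, Pow(-1147, -1))), Pow(7, 2)) = Add(Add(Mul(2107, Rational(-1, 1283)), Mul(34, Rational(-1, 1147))), 49) = Add(Add(Rational(-2107, 1283), Rational(-34, 1147)), 49) = Add(Rational(-2460351, 1471601), 49) = Rational(69648098, 1471601)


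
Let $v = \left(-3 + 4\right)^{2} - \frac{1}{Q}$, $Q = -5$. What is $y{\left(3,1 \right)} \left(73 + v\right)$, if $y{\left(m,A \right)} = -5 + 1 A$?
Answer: $- \frac{1484}{5} \approx -296.8$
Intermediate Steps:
$y{\left(m,A \right)} = -5 + A$
$v = \frac{6}{5}$ ($v = \left(-3 + 4\right)^{2} - \frac{1}{-5} = 1^{2} - - \frac{1}{5} = 1 + \frac{1}{5} = \frac{6}{5} \approx 1.2$)
$y{\left(3,1 \right)} \left(73 + v\right) = \left(-5 + 1\right) \left(73 + \frac{6}{5}\right) = \left(-4\right) \frac{371}{5} = - \frac{1484}{5}$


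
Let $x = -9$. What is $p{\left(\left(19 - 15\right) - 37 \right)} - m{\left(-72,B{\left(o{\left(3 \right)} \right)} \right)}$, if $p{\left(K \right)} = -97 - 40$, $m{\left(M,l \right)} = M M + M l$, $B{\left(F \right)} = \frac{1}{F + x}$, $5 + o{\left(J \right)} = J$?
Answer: $- \frac{58603}{11} \approx -5327.5$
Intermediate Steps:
$o{\left(J \right)} = -5 + J$
$B{\left(F \right)} = \frac{1}{-9 + F}$ ($B{\left(F \right)} = \frac{1}{F - 9} = \frac{1}{-9 + F}$)
$m{\left(M,l \right)} = M^{2} + M l$
$p{\left(K \right)} = -137$
$p{\left(\left(19 - 15\right) - 37 \right)} - m{\left(-72,B{\left(o{\left(3 \right)} \right)} \right)} = -137 - - 72 \left(-72 + \frac{1}{-9 + \left(-5 + 3\right)}\right) = -137 - - 72 \left(-72 + \frac{1}{-9 - 2}\right) = -137 - - 72 \left(-72 + \frac{1}{-11}\right) = -137 - - 72 \left(-72 - \frac{1}{11}\right) = -137 - \left(-72\right) \left(- \frac{793}{11}\right) = -137 - \frac{57096}{11} = - \frac{58603}{11}$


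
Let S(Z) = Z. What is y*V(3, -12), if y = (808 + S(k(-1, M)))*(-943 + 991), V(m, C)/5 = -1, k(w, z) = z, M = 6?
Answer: -195360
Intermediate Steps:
V(m, C) = -5 (V(m, C) = 5*(-1) = -5)
y = 39072 (y = (808 + 6)*(-943 + 991) = 814*48 = 39072)
y*V(3, -12) = 39072*(-5) = -195360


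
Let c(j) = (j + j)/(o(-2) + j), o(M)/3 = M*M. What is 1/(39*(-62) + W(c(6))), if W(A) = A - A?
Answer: -1/2418 ≈ -0.00041356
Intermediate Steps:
o(M) = 3*M² (o(M) = 3*(M*M) = 3*M²)
c(j) = 2*j/(12 + j) (c(j) = (j + j)/(3*(-2)² + j) = (2*j)/(3*4 + j) = (2*j)/(12 + j) = 2*j/(12 + j))
W(A) = 0
1/(39*(-62) + W(c(6))) = 1/(39*(-62) + 0) = 1/(-2418 + 0) = 1/(-2418) = -1/2418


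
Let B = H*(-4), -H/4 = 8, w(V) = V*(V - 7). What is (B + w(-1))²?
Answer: 18496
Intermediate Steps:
w(V) = V*(-7 + V)
H = -32 (H = -4*8 = -32)
B = 128 (B = -32*(-4) = 128)
(B + w(-1))² = (128 - (-7 - 1))² = (128 - 1*(-8))² = (128 + 8)² = 136² = 18496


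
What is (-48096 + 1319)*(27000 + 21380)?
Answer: -2263071260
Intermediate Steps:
(-48096 + 1319)*(27000 + 21380) = -46777*48380 = -2263071260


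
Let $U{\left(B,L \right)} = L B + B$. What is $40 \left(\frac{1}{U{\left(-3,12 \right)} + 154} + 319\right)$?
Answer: $\frac{293488}{23} \approx 12760.0$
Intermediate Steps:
$U{\left(B,L \right)} = B + B L$ ($U{\left(B,L \right)} = B L + B = B + B L$)
$40 \left(\frac{1}{U{\left(-3,12 \right)} + 154} + 319\right) = 40 \left(\frac{1}{- 3 \left(1 + 12\right) + 154} + 319\right) = 40 \left(\frac{1}{\left(-3\right) 13 + 154} + 319\right) = 40 \left(\frac{1}{-39 + 154} + 319\right) = 40 \left(\frac{1}{115} + 319\right) = 40 \cdot \frac{36686}{115} = \frac{293488}{23}$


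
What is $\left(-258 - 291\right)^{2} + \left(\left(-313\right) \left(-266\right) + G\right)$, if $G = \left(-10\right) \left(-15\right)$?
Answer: $384809$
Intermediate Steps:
$G = 150$
$\left(-258 - 291\right)^{2} + \left(\left(-313\right) \left(-266\right) + G\right) = \left(-258 - 291\right)^{2} + \left(\left(-313\right) \left(-266\right) + 150\right) = \left(-549\right)^{2} + \left(83258 + 150\right) = 301401 + 83408 = 384809$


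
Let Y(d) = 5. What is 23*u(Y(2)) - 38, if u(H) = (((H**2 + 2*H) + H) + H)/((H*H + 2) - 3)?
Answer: 41/8 ≈ 5.1250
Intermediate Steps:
u(H) = (H**2 + 4*H)/(-1 + H**2) (u(H) = ((H**2 + 3*H) + H)/((H**2 + 2) - 3) = (H**2 + 4*H)/((2 + H**2) - 3) = (H**2 + 4*H)/(-1 + H**2))
23*u(Y(2)) - 38 = 23*(5*(4 + 5)/(-1 + 5**2)) - 38 = 23*(5*9/(-1 + 25)) - 38 = 23*(5*9/24) - 38 = 23*(5*(1/24)*9) - 38 = 23*(15/8) - 38 = 345/8 - 38 = 41/8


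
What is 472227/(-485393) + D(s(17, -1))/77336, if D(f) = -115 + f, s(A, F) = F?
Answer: -9144113215/9384588262 ≈ -0.97438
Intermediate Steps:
472227/(-485393) + D(s(17, -1))/77336 = 472227/(-485393) + (-115 - 1)/77336 = 472227*(-1/485393) - 116*1/77336 = -472227/485393 - 29/19334 = -9144113215/9384588262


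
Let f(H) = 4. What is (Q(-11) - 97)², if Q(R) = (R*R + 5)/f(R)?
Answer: 17161/4 ≈ 4290.3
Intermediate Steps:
Q(R) = 5/4 + R²/4 (Q(R) = (R*R + 5)/4 = (R² + 5)*(¼) = (5 + R²)*(¼) = 5/4 + R²/4)
(Q(-11) - 97)² = ((5/4 + (¼)*(-11)²) - 97)² = ((5/4 + (¼)*121) - 97)² = ((5/4 + 121/4) - 97)² = (63/2 - 97)² = (-131/2)² = 17161/4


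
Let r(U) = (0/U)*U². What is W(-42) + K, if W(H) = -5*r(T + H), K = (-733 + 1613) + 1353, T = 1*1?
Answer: 2233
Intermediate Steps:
T = 1
K = 2233 (K = 880 + 1353 = 2233)
r(U) = 0 (r(U) = 0*U² = 0)
W(H) = 0 (W(H) = -5*0 = 0)
W(-42) + K = 0 + 2233 = 2233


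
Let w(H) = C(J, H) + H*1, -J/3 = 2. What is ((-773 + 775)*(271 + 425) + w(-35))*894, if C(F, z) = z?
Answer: 1181868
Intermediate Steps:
J = -6 (J = -3*2 = -6)
w(H) = 2*H (w(H) = H + H*1 = H + H = 2*H)
((-773 + 775)*(271 + 425) + w(-35))*894 = ((-773 + 775)*(271 + 425) + 2*(-35))*894 = (2*696 - 70)*894 = (1392 - 70)*894 = 1322*894 = 1181868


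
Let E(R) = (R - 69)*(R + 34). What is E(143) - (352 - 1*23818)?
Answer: 36564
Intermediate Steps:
E(R) = (-69 + R)*(34 + R)
E(143) - (352 - 1*23818) = (-2346 + 143² - 35*143) - (352 - 1*23818) = (-2346 + 20449 - 5005) - (352 - 23818) = 13098 - 1*(-23466) = 13098 + 23466 = 36564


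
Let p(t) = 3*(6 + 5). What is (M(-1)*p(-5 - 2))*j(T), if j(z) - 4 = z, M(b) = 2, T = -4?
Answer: 0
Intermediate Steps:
j(z) = 4 + z
p(t) = 33 (p(t) = 3*11 = 33)
(M(-1)*p(-5 - 2))*j(T) = (2*33)*(4 - 4) = 66*0 = 0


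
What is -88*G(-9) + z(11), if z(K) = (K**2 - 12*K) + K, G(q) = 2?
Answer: -176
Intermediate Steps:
z(K) = K**2 - 11*K
-88*G(-9) + z(11) = -88*2 + 11*(-11 + 11) = -176 + 11*0 = -176 + 0 = -176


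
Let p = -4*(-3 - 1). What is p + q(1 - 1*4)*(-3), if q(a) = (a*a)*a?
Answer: 97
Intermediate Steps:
q(a) = a³ (q(a) = a²*a = a³)
p = 16 (p = -4*(-4) = 16)
p + q(1 - 1*4)*(-3) = 16 + (1 - 1*4)³*(-3) = 16 + (1 - 4)³*(-3) = 16 + (-3)³*(-3) = 16 - 27*(-3) = 16 + 81 = 97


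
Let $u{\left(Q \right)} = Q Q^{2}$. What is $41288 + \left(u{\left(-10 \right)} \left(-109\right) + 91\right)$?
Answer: $150379$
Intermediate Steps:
$u{\left(Q \right)} = Q^{3}$
$41288 + \left(u{\left(-10 \right)} \left(-109\right) + 91\right) = 41288 + \left(\left(-10\right)^{3} \left(-109\right) + 91\right) = 41288 + \left(\left(-1000\right) \left(-109\right) + 91\right) = 41288 + \left(109000 + 91\right) = 41288 + 109091 = 150379$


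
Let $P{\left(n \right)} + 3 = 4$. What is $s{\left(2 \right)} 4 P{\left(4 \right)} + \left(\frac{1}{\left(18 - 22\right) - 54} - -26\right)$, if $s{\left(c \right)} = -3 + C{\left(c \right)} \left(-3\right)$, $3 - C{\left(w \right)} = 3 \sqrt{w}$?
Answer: $- \frac{1277}{58} + 36 \sqrt{2} \approx 28.894$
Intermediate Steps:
$C{\left(w \right)} = 3 - 3 \sqrt{w}$
$P{\left(n \right)} = 1$ ($P{\left(n \right)} = -3 + 4 = 1$)
$s{\left(c \right)} = -12 + 9 \sqrt{c}$ ($s{\left(c \right)} = -3 + \left(3 - 3 \sqrt{c}\right) \left(-3\right) = -3 + \left(-9 + 9 \sqrt{c}\right) = -12 + 9 \sqrt{c}$)
$s{\left(2 \right)} 4 P{\left(4 \right)} + \left(\frac{1}{\left(18 - 22\right) - 54} - -26\right) = \left(-12 + 9 \sqrt{2}\right) 4 \cdot 1 + \left(\frac{1}{\left(18 - 22\right) - 54} - -26\right) = \left(-12 + 9 \sqrt{2}\right) 4 + \left(\frac{1}{-4 - 54} + 26\right) = \left(-48 + 36 \sqrt{2}\right) + \left(\frac{1}{-58} + 26\right) = \left(-48 + 36 \sqrt{2}\right) + \left(- \frac{1}{58} + 26\right) = \left(-48 + 36 \sqrt{2}\right) + \frac{1507}{58} = - \frac{1277}{58} + 36 \sqrt{2}$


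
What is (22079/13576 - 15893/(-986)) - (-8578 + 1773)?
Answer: 45664413871/6692968 ≈ 6822.7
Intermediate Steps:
(22079/13576 - 15893/(-986)) - (-8578 + 1773) = (22079*(1/13576) - 15893*(-1/986)) - 1*(-6805) = (22079/13576 + 15893/986) + 6805 = 118766631/6692968 + 6805 = 45664413871/6692968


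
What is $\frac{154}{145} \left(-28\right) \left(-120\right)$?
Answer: $\frac{103488}{29} \approx 3568.6$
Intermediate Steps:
$\frac{154}{145} \left(-28\right) \left(-120\right) = \left(- \frac{4312}{145}\right) \left(-120\right) = \frac{103488}{29}$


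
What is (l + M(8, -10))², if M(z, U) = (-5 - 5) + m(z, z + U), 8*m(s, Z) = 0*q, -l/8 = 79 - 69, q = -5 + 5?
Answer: 8100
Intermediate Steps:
q = 0
l = -80 (l = -8*(79 - 69) = -8*10 = -80)
m(s, Z) = 0 (m(s, Z) = (0*0)/8 = (⅛)*0 = 0)
M(z, U) = -10 (M(z, U) = (-5 - 5) + 0 = -10 + 0 = -10)
(l + M(8, -10))² = (-80 - 10)² = (-90)² = 8100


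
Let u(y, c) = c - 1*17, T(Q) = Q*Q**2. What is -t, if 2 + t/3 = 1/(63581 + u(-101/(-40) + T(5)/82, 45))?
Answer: 127217/21203 ≈ 6.0000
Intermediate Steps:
T(Q) = Q**3
u(y, c) = -17 + c (u(y, c) = c - 17 = -17 + c)
t = -127217/21203 (t = -6 + 3/(63581 + (-17 + 45)) = -6 + 3/(63581 + 28) = -6 + 3/63609 = -6 + 3*(1/63609) = -6 + 1/21203 = -127217/21203 ≈ -6.0000)
-t = -1*(-127217/21203) = 127217/21203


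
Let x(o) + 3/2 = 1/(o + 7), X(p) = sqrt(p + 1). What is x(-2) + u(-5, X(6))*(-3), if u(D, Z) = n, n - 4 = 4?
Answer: -253/10 ≈ -25.300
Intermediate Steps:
n = 8 (n = 4 + 4 = 8)
X(p) = sqrt(1 + p)
x(o) = -3/2 + 1/(7 + o) (x(o) = -3/2 + 1/(o + 7) = -3/2 + 1/(7 + o))
u(D, Z) = 8
x(-2) + u(-5, X(6))*(-3) = (-19 - 3*(-2))/(2*(7 - 2)) + 8*(-3) = (1/2)*(-19 + 6)/5 - 24 = (1/2)*(1/5)*(-13) - 24 = -13/10 - 24 = -253/10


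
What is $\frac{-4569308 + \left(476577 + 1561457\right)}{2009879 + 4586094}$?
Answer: $- \frac{2531274}{6595973} \approx -0.38376$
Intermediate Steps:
$\frac{-4569308 + \left(476577 + 1561457\right)}{2009879 + 4586094} = \frac{-4569308 + 2038034}{6595973} = \left(-2531274\right) \frac{1}{6595973} = - \frac{2531274}{6595973}$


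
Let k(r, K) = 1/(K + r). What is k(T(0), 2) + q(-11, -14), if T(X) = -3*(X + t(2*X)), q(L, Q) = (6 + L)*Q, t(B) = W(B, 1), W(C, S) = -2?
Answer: 561/8 ≈ 70.125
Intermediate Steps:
t(B) = -2
q(L, Q) = Q*(6 + L)
T(X) = 6 - 3*X (T(X) = -3*(X - 2) = -3*(-2 + X) = 6 - 3*X)
k(T(0), 2) + q(-11, -14) = 1/(2 + (6 - 3*0)) - 14*(6 - 11) = 1/(2 + (6 + 0)) - 14*(-5) = 1/(2 + 6) + 70 = 1/8 + 70 = ⅛ + 70 = 561/8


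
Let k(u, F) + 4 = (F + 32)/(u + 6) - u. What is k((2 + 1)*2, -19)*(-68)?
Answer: 1819/3 ≈ 606.33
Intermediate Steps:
k(u, F) = -4 - u + (32 + F)/(6 + u) (k(u, F) = -4 + ((F + 32)/(u + 6) - u) = -4 + ((32 + F)/(6 + u) - u) = -4 + (-u + (32 + F)/(6 + u)) = -4 - u + (32 + F)/(6 + u))
k((2 + 1)*2, -19)*(-68) = ((8 - 19 - ((2 + 1)*2)**2 - 10*(2 + 1)*2)/(6 + (2 + 1)*2))*(-68) = ((8 - 19 - (3*2)**2 - 30*2)/(6 + 3*2))*(-68) = ((8 - 19 - 1*6**2 - 10*6)/(6 + 6))*(-68) = ((8 - 19 - 1*36 - 60)/12)*(-68) = ((8 - 19 - 36 - 60)/12)*(-68) = ((1/12)*(-107))*(-68) = -107/12*(-68) = 1819/3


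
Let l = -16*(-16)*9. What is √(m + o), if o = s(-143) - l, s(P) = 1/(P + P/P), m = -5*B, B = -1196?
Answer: 3*√8235858/142 ≈ 60.630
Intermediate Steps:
l = 2304 (l = 256*9 = 2304)
m = 5980 (m = -5*(-1196) = 5980)
s(P) = 1/(1 + P) (s(P) = 1/(P + 1) = 1/(1 + P))
o = -327169/142 (o = 1/(1 - 143) - 1*2304 = 1/(-142) - 2304 = -1/142 - 2304 = -327169/142 ≈ -2304.0)
√(m + o) = √(5980 - 327169/142) = √(521991/142) = 3*√8235858/142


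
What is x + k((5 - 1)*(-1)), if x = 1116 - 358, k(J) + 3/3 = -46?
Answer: 711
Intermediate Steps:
k(J) = -47 (k(J) = -1 - 46 = -47)
x = 758
x + k((5 - 1)*(-1)) = 758 - 47 = 711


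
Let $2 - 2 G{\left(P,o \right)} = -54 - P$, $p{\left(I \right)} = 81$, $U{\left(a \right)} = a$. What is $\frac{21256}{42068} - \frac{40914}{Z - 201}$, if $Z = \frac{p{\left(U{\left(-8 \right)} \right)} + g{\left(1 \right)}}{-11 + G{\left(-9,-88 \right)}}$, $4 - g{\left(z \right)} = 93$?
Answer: $\frac{10784101324}{53016197} \approx 203.41$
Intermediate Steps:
$g{\left(z \right)} = -89$ ($g{\left(z \right)} = 4 - 93 = -89$)
$G{\left(P,o \right)} = 28 + \frac{P}{2}$ ($G{\left(P,o \right)} = 1 - \frac{-54 - P}{2} = 1 + \left(27 + \frac{P}{2}\right) = 28 + \frac{P}{2}$)
$Z = - \frac{16}{25}$ ($Z = \frac{81 - 89}{-11 + \left(28 + \frac{1}{2} \left(-9\right)\right)} = - \frac{8}{-11 + \left(28 - \frac{9}{2}\right)} = - \frac{8}{-11 + \frac{47}{2}} = - \frac{8}{\frac{25}{2}} = \left(-8\right) \frac{2}{25} = - \frac{16}{25} \approx -0.64$)
$\frac{21256}{42068} - \frac{40914}{Z - 201} = \frac{21256}{42068} - \frac{40914}{- \frac{16}{25} - 201} = 21256 \cdot \frac{1}{42068} - \frac{40914}{- \frac{5041}{25}} = \frac{5314}{10517} - - \frac{1022850}{5041} = \frac{5314}{10517} + \frac{1022850}{5041} = \frac{10784101324}{53016197}$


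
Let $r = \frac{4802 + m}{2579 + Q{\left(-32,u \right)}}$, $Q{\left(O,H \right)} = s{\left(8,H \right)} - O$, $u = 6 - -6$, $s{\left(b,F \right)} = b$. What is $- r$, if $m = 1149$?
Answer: $- \frac{5951}{2619} \approx -2.2722$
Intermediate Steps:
$u = 12$ ($u = 6 + 6 = 12$)
$Q{\left(O,H \right)} = 8 - O$
$r = \frac{5951}{2619}$ ($r = \frac{4802 + 1149}{2579 + \left(8 - -32\right)} = \frac{5951}{2579 + \left(8 + 32\right)} = \frac{5951}{2579 + 40} = \frac{5951}{2619} \approx 2.2722$)
$- r = \left(-1\right) \frac{5951}{2619} = - \frac{5951}{2619}$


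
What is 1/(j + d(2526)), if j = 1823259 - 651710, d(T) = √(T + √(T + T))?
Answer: 1/(1171549 + √(2526 + 2*√1263)) ≈ 8.5353e-7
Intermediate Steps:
d(T) = √(T + √2*√T) (d(T) = √(T + √(2*T)) = √(T + √2*√T))
j = 1171549
1/(j + d(2526)) = 1/(1171549 + √(2526 + √2*√2526)) = 1/(1171549 + √(2526 + 2*√1263))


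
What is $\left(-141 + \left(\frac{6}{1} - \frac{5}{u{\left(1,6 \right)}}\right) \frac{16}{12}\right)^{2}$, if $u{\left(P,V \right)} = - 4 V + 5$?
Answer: $\frac{57168721}{3249} \approx 17596.0$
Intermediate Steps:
$u{\left(P,V \right)} = 5 - 4 V$
$\left(-141 + \left(\frac{6}{1} - \frac{5}{u{\left(1,6 \right)}}\right) \frac{16}{12}\right)^{2} = \left(-141 + \left(\frac{6}{1} - \frac{5}{5 - 24}\right) \frac{16}{12}\right)^{2} = \left(-141 + \left(6 \cdot 1 - \frac{5}{5 - 24}\right) 16 \cdot \frac{1}{12}\right)^{2} = \left(-141 + \left(6 - \frac{5}{-19}\right) \frac{4}{3}\right)^{2} = \left(-141 + \left(6 - - \frac{5}{19}\right) \frac{4}{3}\right)^{2} = \left(-141 + \left(6 + \frac{5}{19}\right) \frac{4}{3}\right)^{2} = \left(-141 + \frac{119}{19} \cdot \frac{4}{3}\right)^{2} = \left(-141 + \frac{476}{57}\right)^{2} = \left(- \frac{7561}{57}\right)^{2} = \frac{57168721}{3249}$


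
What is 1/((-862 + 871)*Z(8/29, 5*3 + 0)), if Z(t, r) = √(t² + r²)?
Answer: 29*√189289/1703601 ≈ 0.0074062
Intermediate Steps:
Z(t, r) = √(r² + t²)
1/((-862 + 871)*Z(8/29, 5*3 + 0)) = 1/((-862 + 871)*(√((5*3 + 0)² + (8/29)²))) = 1/(9*(√((15 + 0)² + (8*(1/29))²))) = 1/(9*(√(15² + (8/29)²))) = 1/(9*(√(225 + 64/841))) = 1/(9*(√(189289/841))) = 1/(9*((√189289/29))) = (29*√189289/189289)/9 = 29*√189289/1703601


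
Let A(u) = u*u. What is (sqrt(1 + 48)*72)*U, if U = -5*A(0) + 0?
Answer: 0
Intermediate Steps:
A(u) = u**2
U = 0 (U = -5*0**2 + 0 = -5*0 + 0 = 0 + 0 = 0)
(sqrt(1 + 48)*72)*U = (sqrt(1 + 48)*72)*0 = (sqrt(49)*72)*0 = (7*72)*0 = 504*0 = 0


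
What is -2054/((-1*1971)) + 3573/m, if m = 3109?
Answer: 13428269/6127839 ≈ 2.1914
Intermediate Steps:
-2054/((-1*1971)) + 3573/m = -2054/((-1*1971)) + 3573/3109 = -2054/(-1971) + 3573*(1/3109) = -2054*(-1/1971) + 3573/3109 = 2054/1971 + 3573/3109 = 13428269/6127839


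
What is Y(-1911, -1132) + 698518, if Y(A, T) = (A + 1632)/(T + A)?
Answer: 2125590553/3043 ≈ 6.9852e+5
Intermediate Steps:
Y(A, T) = (1632 + A)/(A + T)
Y(-1911, -1132) + 698518 = (1632 - 1911)/(-1911 - 1132) + 698518 = -279/(-3043) + 698518 = -1/3043*(-279) + 698518 = 279/3043 + 698518 = 2125590553/3043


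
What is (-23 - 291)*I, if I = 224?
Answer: -70336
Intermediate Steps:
(-23 - 291)*I = (-23 - 291)*224 = -314*224 = -70336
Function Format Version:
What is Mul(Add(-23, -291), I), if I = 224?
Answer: -70336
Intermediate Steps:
Mul(Add(-23, -291), I) = Mul(Add(-23, -291), 224) = Mul(-314, 224) = -70336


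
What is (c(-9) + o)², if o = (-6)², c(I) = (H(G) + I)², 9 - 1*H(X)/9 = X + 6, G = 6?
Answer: 1774224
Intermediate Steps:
H(X) = 27 - 9*X (H(X) = 81 - 9*(X + 6) = 81 - 9*(6 + X) = 81 + (-54 - 9*X) = 27 - 9*X)
c(I) = (-27 + I)² (c(I) = ((27 - 9*6) + I)² = ((27 - 54) + I)² = (-27 + I)²)
o = 36
(c(-9) + o)² = ((-27 - 9)² + 36)² = ((-36)² + 36)² = (1296 + 36)² = 1332² = 1774224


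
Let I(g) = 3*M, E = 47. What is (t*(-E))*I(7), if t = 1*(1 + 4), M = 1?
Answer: -705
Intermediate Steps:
I(g) = 3 (I(g) = 3*1 = 3)
t = 5 (t = 1*5 = 5)
(t*(-E))*I(7) = (5*(-1*47))*3 = (5*(-47))*3 = -235*3 = -705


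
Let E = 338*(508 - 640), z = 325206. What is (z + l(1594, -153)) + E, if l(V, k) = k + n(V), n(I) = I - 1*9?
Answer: 282022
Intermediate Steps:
n(I) = -9 + I (n(I) = I - 9 = -9 + I)
E = -44616 (E = 338*(-132) = -44616)
l(V, k) = -9 + V + k (l(V, k) = k + (-9 + V) = -9 + V + k)
(z + l(1594, -153)) + E = (325206 + (-9 + 1594 - 153)) - 44616 = (325206 + 1432) - 44616 = 326638 - 44616 = 282022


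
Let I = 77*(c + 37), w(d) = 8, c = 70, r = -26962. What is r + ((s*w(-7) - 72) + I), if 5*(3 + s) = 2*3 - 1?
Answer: -18811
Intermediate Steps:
s = -2 (s = -3 + (2*3 - 1)/5 = -3 + (6 - 1)/5 = -3 + (⅕)*5 = -3 + 1 = -2)
I = 8239 (I = 77*(70 + 37) = 77*107 = 8239)
r + ((s*w(-7) - 72) + I) = -26962 + ((-2*8 - 72) + 8239) = -26962 + ((-16 - 72) + 8239) = -26962 + (-88 + 8239) = -26962 + 8151 = -18811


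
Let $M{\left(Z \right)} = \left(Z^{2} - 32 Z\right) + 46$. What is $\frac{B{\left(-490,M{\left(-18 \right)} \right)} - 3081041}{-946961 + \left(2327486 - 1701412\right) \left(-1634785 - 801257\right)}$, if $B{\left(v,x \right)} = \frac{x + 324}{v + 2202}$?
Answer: $\frac{2637370461}{1305522841195064} \approx 2.0202 \cdot 10^{-6}$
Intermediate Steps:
$M{\left(Z \right)} = 46 + Z^{2} - 32 Z$
$B{\left(v,x \right)} = \frac{324 + x}{2202 + v}$
$\frac{B{\left(-490,M{\left(-18 \right)} \right)} - 3081041}{-946961 + \left(2327486 - 1701412\right) \left(-1634785 - 801257\right)} = \frac{\frac{324 + \left(46 + \left(-18\right)^{2} - -576\right)}{2202 - 490} - 3081041}{-946961 + \left(2327486 - 1701412\right) \left(-1634785 - 801257\right)} = \frac{\frac{324 + \left(46 + 324 + 576\right)}{1712} - 3081041}{-946961 + 626074 \left(-2436042\right)} = \frac{\frac{324 + 946}{1712} - 3081041}{-946961 - 1525142559108} = \frac{\frac{1}{1712} \cdot 1270 - 3081041}{-1525143506069} = \left(\frac{635}{856} - 3081041\right) \left(- \frac{1}{1525143506069}\right) = \left(- \frac{2637370461}{856}\right) \left(- \frac{1}{1525143506069}\right) = \frac{2637370461}{1305522841195064}$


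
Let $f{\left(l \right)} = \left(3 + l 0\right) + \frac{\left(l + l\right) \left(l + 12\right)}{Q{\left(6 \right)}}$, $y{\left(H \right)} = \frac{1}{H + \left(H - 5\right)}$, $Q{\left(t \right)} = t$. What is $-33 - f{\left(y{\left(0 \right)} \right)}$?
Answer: $- \frac{2641}{75} \approx -35.213$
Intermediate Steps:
$y{\left(H \right)} = \frac{1}{-5 + 2 H}$ ($y{\left(H \right)} = \frac{1}{H + \left(H - 5\right)} = \frac{1}{H + \left(-5 + H\right)} = \frac{1}{-5 + 2 H}$)
$f{\left(l \right)} = 3 + \frac{l \left(12 + l\right)}{3}$ ($f{\left(l \right)} = \left(3 + l 0\right) + \frac{\left(l + l\right) \left(l + 12\right)}{6} = \left(3 + 0\right) + 2 l \left(12 + l\right) \frac{1}{6} = 3 + 2 l \left(12 + l\right) \frac{1}{6} = 3 + \frac{l \left(12 + l\right)}{3}$)
$-33 - f{\left(y{\left(0 \right)} \right)} = -33 - \left(3 + \frac{4}{-5 + 2 \cdot 0} + \frac{\left(\frac{1}{-5 + 2 \cdot 0}\right)^{2}}{3}\right) = -33 - \left(3 + \frac{4}{-5 + 0} + \frac{\left(\frac{1}{-5 + 0}\right)^{2}}{3}\right) = -33 - \left(3 + \frac{4}{-5} + \frac{\left(\frac{1}{-5}\right)^{2}}{3}\right) = -33 - \left(3 + 4 \left(- \frac{1}{5}\right) + \frac{\left(- \frac{1}{5}\right)^{2}}{3}\right) = -33 - \left(3 - \frac{4}{5} + \frac{1}{3} \cdot \frac{1}{25}\right) = -33 - \left(3 - \frac{4}{5} + \frac{1}{75}\right) = -33 - \frac{166}{75} = - \frac{2641}{75}$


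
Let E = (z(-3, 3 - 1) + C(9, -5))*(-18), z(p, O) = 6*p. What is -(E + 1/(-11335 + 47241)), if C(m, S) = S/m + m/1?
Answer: -6175833/35906 ≈ -172.00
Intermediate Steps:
C(m, S) = m + S/m (C(m, S) = S/m + m*1 = S/m + m = m + S/m)
E = 172 (E = (6*(-3) + (9 - 5/9))*(-18) = (-18 + (9 - 5*⅑))*(-18) = (-18 + (9 - 5/9))*(-18) = (-18 + 76/9)*(-18) = -86/9*(-18) = 172)
-(E + 1/(-11335 + 47241)) = -(172 + 1/(-11335 + 47241)) = -(172 + 1/35906) = -1*6175833/35906 = -6175833/35906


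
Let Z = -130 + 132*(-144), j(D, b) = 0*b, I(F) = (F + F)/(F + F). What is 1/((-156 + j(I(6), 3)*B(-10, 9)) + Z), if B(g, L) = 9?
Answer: -1/19294 ≈ -5.1830e-5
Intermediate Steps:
I(F) = 1 (I(F) = (2*F)/((2*F)) = (2*F)*(1/(2*F)) = 1)
j(D, b) = 0
Z = -19138 (Z = -130 - 19008 = -19138)
1/((-156 + j(I(6), 3)*B(-10, 9)) + Z) = 1/((-156 + 0*9) - 19138) = 1/((-156 + 0) - 19138) = 1/(-156 - 19138) = 1/(-19294) = -1/19294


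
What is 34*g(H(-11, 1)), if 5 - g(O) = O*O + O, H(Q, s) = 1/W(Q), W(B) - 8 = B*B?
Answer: 2824550/16641 ≈ 169.73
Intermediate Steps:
W(B) = 8 + B² (W(B) = 8 + B*B = 8 + B²)
H(Q, s) = 1/(8 + Q²)
g(O) = 5 - O - O² (g(O) = 5 - (O*O + O) = 5 - (O² + O) = 5 - (O + O²) = 5 + (-O - O²) = 5 - O - O²)
34*g(H(-11, 1)) = 34*(5 - 1/(8 + (-11)²) - (1/(8 + (-11)²))²) = 34*(5 - 1/(8 + 121) - (1/(8 + 121))²) = 34*(5 - 1/129 - (1/129)²) = 34*(5 - 1*1/129 - (1/129)²) = 34*(5 - 1/129 - 1*1/16641) = 34*(5 - 1/129 - 1/16641) = 34*(83075/16641) = 2824550/16641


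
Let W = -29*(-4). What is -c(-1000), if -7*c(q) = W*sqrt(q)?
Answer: 1160*I*sqrt(10)/7 ≈ 524.03*I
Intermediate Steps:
W = 116
c(q) = -116*sqrt(q)/7
-c(-1000) = -(-116)*sqrt(-1000)/7 = -(-116)*10*I*sqrt(10)/7 = -(-1160)*I*sqrt(10)/7 = 1160*I*sqrt(10)/7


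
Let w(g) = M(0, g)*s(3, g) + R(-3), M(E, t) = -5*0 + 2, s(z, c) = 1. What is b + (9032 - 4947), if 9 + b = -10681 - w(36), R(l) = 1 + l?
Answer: -6605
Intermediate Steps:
M(E, t) = 2 (M(E, t) = 0 + 2 = 2)
w(g) = 0 (w(g) = 2*1 + (1 - 3) = 2 - 2 = 0)
b = -10690 (b = -9 + (-10681 - 1*0) = -9 + (-10681 + 0) = -9 - 10681 = -10690)
b + (9032 - 4947) = -10690 + (9032 - 4947) = -10690 + 4085 = -6605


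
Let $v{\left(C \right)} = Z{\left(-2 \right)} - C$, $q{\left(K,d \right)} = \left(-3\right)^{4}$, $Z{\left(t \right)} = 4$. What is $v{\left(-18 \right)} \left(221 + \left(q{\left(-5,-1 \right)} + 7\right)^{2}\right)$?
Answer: $175230$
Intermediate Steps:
$q{\left(K,d \right)} = 81$
$v{\left(C \right)} = 4 - C$
$v{\left(-18 \right)} \left(221 + \left(q{\left(-5,-1 \right)} + 7\right)^{2}\right) = \left(4 - -18\right) \left(221 + \left(81 + 7\right)^{2}\right) = \left(4 + 18\right) \left(221 + 88^{2}\right) = 22 \left(221 + 7744\right) = 22 \cdot 7965 = 175230$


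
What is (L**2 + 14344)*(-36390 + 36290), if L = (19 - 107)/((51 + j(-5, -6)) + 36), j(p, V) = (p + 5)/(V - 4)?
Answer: -10857748000/7569 ≈ -1.4345e+6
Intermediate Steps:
j(p, V) = (5 + p)/(-4 + V)
L = -88/87 (L = (19 - 107)/((51 + (5 - 5)/(-4 - 6)) + 36) = -88/((51 + 0/(-10)) + 36) = -88/((51 - 1/10*0) + 36) = -88/((51 + 0) + 36) = -88/(51 + 36) = -88/87 ≈ -1.0115)
(L**2 + 14344)*(-36390 + 36290) = ((-88/87)**2 + 14344)*(-36390 + 36290) = (7744/7569 + 14344)*(-100) = (108577480/7569)*(-100) = -10857748000/7569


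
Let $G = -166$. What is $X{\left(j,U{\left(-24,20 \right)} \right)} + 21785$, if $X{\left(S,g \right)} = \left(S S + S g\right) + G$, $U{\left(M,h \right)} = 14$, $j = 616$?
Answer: $409699$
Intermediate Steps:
$X{\left(S,g \right)} = -166 + S^{2} + S g$ ($X{\left(S,g \right)} = \left(S S + S g\right) - 166 = \left(S^{2} + S g\right) - 166 = -166 + S^{2} + S g$)
$X{\left(j,U{\left(-24,20 \right)} \right)} + 21785 = \left(-166 + 616^{2} + 616 \cdot 14\right) + 21785 = \left(-166 + 379456 + 8624\right) + 21785 = 387914 + 21785 = 409699$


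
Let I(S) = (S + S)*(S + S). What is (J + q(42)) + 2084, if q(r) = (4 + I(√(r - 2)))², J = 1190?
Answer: 30170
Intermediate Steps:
I(S) = 4*S² (I(S) = (2*S)*(2*S) = 4*S²)
q(r) = (-4 + 4*r)² (q(r) = (4 + 4*(√(r - 2))²)² = (4 + 4*(√(-2 + r))²)² = (4 + 4*(-2 + r))² = (4 + (-8 + 4*r))² = (-4 + 4*r)²)
(J + q(42)) + 2084 = (1190 + 16*(-1 + 42)²) + 2084 = (1190 + 16*41²) + 2084 = (1190 + 16*1681) + 2084 = (1190 + 26896) + 2084 = 28086 + 2084 = 30170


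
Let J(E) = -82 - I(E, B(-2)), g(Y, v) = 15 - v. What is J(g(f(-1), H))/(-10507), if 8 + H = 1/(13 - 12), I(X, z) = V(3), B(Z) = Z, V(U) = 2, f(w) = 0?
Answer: 12/1501 ≈ 0.0079947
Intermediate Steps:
I(X, z) = 2
H = -7 (H = -8 + 1/(13 - 12) = -8 + 1/1 = -8 + 1 = -7)
J(E) = -84 (J(E) = -82 - 1*2 = -82 - 2 = -84)
J(g(f(-1), H))/(-10507) = -84/(-10507) = -84*(-1/10507) = 12/1501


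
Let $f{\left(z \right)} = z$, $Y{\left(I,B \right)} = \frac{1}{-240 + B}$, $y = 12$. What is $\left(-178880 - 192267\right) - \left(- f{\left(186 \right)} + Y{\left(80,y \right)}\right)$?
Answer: $- \frac{84579107}{228} \approx -3.7096 \cdot 10^{5}$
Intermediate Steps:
$\left(-178880 - 192267\right) - \left(- f{\left(186 \right)} + Y{\left(80,y \right)}\right) = \left(-178880 - 192267\right) + \left(186 - \frac{1}{-240 + 12}\right) = -371147 + \left(186 - \frac{1}{-228}\right) = -371147 + \left(186 - - \frac{1}{228}\right) = -371147 + \left(186 + \frac{1}{228}\right) = -371147 + \frac{42409}{228} = - \frac{84579107}{228}$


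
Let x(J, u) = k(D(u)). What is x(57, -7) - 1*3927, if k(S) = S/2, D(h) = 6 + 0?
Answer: -3924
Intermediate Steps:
D(h) = 6
k(S) = S/2 (k(S) = S*(½) = S/2)
x(J, u) = 3 (x(J, u) = (½)*6 = 3)
x(57, -7) - 1*3927 = 3 - 1*3927 = 3 - 3927 = -3924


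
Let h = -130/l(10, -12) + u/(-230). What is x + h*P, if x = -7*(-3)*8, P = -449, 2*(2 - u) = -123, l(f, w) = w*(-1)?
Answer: 7115459/1380 ≈ 5156.1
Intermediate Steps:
l(f, w) = -w
u = 127/2 (u = 2 - ½*(-123) = 2 + 123/2 = 127/2 ≈ 63.500)
x = 168 (x = 21*8 = 168)
h = -15331/1380 (h = -130/((-1*(-12))) + (127/2)/(-230) = -130/12 + (127/2)*(-1/230) = -130*1/12 - 127/460 = -65/6 - 127/460 = -15331/1380 ≈ -11.109)
x + h*P = 168 - 15331/1380*(-449) = 168 + 6883619/1380 = 7115459/1380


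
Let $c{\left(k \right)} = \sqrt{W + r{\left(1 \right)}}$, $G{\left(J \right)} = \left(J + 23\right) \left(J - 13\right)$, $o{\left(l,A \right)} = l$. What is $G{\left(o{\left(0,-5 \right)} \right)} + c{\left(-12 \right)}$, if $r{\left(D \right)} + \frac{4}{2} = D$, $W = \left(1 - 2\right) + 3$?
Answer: $-298$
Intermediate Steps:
$W = 2$ ($W = -1 + 3 = 2$)
$G{\left(J \right)} = \left(-13 + J\right) \left(23 + J\right)$ ($G{\left(J \right)} = \left(23 + J\right) \left(-13 + J\right) = \left(-13 + J\right) \left(23 + J\right)$)
$r{\left(D \right)} = -2 + D$
$c{\left(k \right)} = 1$ ($c{\left(k \right)} = \sqrt{2 + \left(-2 + 1\right)} = \sqrt{2 - 1} = \sqrt{1} = 1$)
$G{\left(o{\left(0,-5 \right)} \right)} + c{\left(-12 \right)} = \left(-299 + 0^{2} + 10 \cdot 0\right) + 1 = \left(-299 + 0 + 0\right) + 1 = -299 + 1 = -298$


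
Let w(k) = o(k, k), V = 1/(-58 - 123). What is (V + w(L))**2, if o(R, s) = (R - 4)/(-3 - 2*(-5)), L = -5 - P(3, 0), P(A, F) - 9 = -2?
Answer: 8427409/1605289 ≈ 5.2498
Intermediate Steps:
P(A, F) = 7 (P(A, F) = 9 - 2 = 7)
V = -1/181 (V = 1/(-181) = -1/181 ≈ -0.0055249)
L = -12 (L = -5 - 1*7 = -5 - 7 = -12)
o(R, s) = -4/7 + R/7 (o(R, s) = (-4 + R)/(-3 + 10) = (-4 + R)/7 = (-4 + R)*(1/7) = -4/7 + R/7)
w(k) = -4/7 + k/7
(V + w(L))**2 = (-1/181 + (-4/7 + (1/7)*(-12)))**2 = (-1/181 + (-4/7 - 12/7))**2 = (-1/181 - 16/7)**2 = (-2903/1267)**2 = 8427409/1605289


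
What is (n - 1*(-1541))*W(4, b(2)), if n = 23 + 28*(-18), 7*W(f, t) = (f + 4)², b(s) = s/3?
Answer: 67840/7 ≈ 9691.4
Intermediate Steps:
b(s) = s/3 (b(s) = s*(⅓) = s/3)
W(f, t) = (4 + f)²/7 (W(f, t) = (f + 4)²/7 = (4 + f)²/7)
n = -481 (n = 23 - 504 = -481)
(n - 1*(-1541))*W(4, b(2)) = (-481 - 1*(-1541))*((4 + 4)²/7) = (-481 + 1541)*((⅐)*8²) = 1060*((⅐)*64) = 1060*(64/7) = 67840/7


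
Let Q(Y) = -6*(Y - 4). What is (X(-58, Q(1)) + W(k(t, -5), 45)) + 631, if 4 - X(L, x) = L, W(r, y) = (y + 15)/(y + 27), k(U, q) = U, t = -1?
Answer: 4163/6 ≈ 693.83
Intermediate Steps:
W(r, y) = (15 + y)/(27 + y)
Q(Y) = 24 - 6*Y (Q(Y) = -6*(-4 + Y) = 24 - 6*Y)
X(L, x) = 4 - L
(X(-58, Q(1)) + W(k(t, -5), 45)) + 631 = ((4 - 1*(-58)) + (15 + 45)/(27 + 45)) + 631 = ((4 + 58) + 60/72) + 631 = (62 + (1/72)*60) + 631 = (62 + ⅚) + 631 = 377/6 + 631 = 4163/6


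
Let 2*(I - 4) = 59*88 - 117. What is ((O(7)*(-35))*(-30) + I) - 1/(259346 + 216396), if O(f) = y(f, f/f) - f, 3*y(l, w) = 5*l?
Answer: 1770117046/237871 ≈ 7441.5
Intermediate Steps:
y(l, w) = 5*l/3 (y(l, w) = (5*l)/3 = 5*l/3)
O(f) = 2*f/3 (O(f) = 5*f/3 - f = 2*f/3)
I = 5083/2 (I = 4 + (59*88 - 117)/2 = 4 + (5192 - 117)/2 = 4 + (1/2)*5075 = 4 + 5075/2 = 5083/2 ≈ 2541.5)
((O(7)*(-35))*(-30) + I) - 1/(259346 + 216396) = ((((2/3)*7)*(-35))*(-30) + 5083/2) - 1/(259346 + 216396) = (((14/3)*(-35))*(-30) + 5083/2) - 1/475742 = (-490/3*(-30) + 5083/2) - 1*1/475742 = (4900 + 5083/2) - 1/475742 = 14883/2 - 1/475742 = 1770117046/237871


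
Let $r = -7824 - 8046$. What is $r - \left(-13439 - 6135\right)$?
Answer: $3704$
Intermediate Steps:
$r = -15870$
$r - \left(-13439 - 6135\right) = -15870 - \left(-13439 - 6135\right) = -15870 - -19574 = -15870 + 19574 = 3704$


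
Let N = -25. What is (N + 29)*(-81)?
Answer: -324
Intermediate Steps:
(N + 29)*(-81) = (-25 + 29)*(-81) = 4*(-81) = -324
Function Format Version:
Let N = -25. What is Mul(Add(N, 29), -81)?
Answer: -324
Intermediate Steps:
Mul(Add(N, 29), -81) = Mul(Add(-25, 29), -81) = Mul(4, -81) = -324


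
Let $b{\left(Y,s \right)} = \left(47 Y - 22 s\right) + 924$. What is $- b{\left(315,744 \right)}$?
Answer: $639$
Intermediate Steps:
$b{\left(Y,s \right)} = 924 - 22 s + 47 Y$ ($b{\left(Y,s \right)} = \left(- 22 s + 47 Y\right) + 924 = 924 - 22 s + 47 Y$)
$- b{\left(315,744 \right)} = - (924 - 16368 + 47 \cdot 315) = - (924 - 16368 + 14805) = \left(-1\right) \left(-639\right) = 639$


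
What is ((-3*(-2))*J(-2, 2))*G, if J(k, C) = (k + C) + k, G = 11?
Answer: -132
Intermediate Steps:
J(k, C) = C + 2*k (J(k, C) = (C + k) + k = C + 2*k)
((-3*(-2))*J(-2, 2))*G = ((-3*(-2))*(2 + 2*(-2)))*11 = (6*(2 - 4))*11 = (6*(-2))*11 = -12*11 = -132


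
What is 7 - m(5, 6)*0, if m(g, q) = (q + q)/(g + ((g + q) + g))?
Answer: 7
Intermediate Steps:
m(g, q) = 2*q/(q + 3*g) (m(g, q) = (2*q)/(g + (q + 2*g)) = (2*q)/(q + 3*g) = 2*q/(q + 3*g))
7 - m(5, 6)*0 = 7 - 2*6/(6 + 3*5)*0 = 7 - 2*6/(6 + 15)*0 = 7 - 2*6/21*0 = 7 - 1*4/7*0 = 7 - 4/7*0 = 7 + 0 = 7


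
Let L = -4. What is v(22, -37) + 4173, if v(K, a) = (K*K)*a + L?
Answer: -13739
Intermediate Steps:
v(K, a) = -4 + a*K² (v(K, a) = (K*K)*a - 4 = K²*a - 4 = a*K² - 4 = -4 + a*K²)
v(22, -37) + 4173 = (-4 - 37*22²) + 4173 = (-4 - 37*484) + 4173 = (-4 - 17908) + 4173 = -17912 + 4173 = -13739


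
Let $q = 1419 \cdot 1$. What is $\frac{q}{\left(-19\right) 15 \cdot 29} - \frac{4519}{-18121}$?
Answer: $\frac{3878612}{49923355} \approx 0.077691$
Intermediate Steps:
$q = 1419$
$\frac{q}{\left(-19\right) 15 \cdot 29} - \frac{4519}{-18121} = \frac{1419}{\left(-19\right) 15 \cdot 29} - \frac{4519}{-18121} = \frac{1419}{\left(-285\right) 29} - - \frac{4519}{18121} = \frac{1419}{-8265} + \frac{4519}{18121} = 1419 \left(- \frac{1}{8265}\right) + \frac{4519}{18121} = - \frac{473}{2755} + \frac{4519}{18121} = \frac{3878612}{49923355}$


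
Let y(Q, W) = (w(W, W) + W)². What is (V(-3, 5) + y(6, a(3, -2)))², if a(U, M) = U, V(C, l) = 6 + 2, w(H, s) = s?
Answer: 1936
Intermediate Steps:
V(C, l) = 8
y(Q, W) = 4*W² (y(Q, W) = (W + W)² = (2*W)² = 4*W²)
(V(-3, 5) + y(6, a(3, -2)))² = (8 + 4*3²)² = (8 + 4*9)² = (8 + 36)² = 44² = 1936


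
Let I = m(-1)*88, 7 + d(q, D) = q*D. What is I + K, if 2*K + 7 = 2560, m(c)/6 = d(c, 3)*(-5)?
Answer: 55353/2 ≈ 27677.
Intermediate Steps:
d(q, D) = -7 + D*q (d(q, D) = -7 + q*D = -7 + D*q)
m(c) = 210 - 90*c (m(c) = 6*((-7 + 3*c)*(-5)) = 6*(35 - 15*c) = 210 - 90*c)
K = 2553/2 (K = -7/2 + (½)*2560 = -7/2 + 1280 = 2553/2 ≈ 1276.5)
I = 26400 (I = (210 - 90*(-1))*88 = (210 + 90)*88 = 300*88 = 26400)
I + K = 26400 + 2553/2 = 55353/2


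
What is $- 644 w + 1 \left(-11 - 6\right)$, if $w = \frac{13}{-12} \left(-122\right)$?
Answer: $- \frac{255397}{3} \approx -85132.0$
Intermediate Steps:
$w = \frac{793}{6}$ ($w = 13 \left(- \frac{1}{12}\right) \left(-122\right) = \left(- \frac{13}{12}\right) \left(-122\right) = \frac{793}{6} \approx 132.17$)
$- 644 w + 1 \left(-11 - 6\right) = \left(-644\right) \frac{793}{6} + 1 \left(-11 - 6\right) = - \frac{255346}{3} + 1 \left(-17\right) = - \frac{255346}{3} - 17 = - \frac{255397}{3}$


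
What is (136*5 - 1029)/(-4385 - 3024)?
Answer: 349/7409 ≈ 0.047105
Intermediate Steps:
(136*5 - 1029)/(-4385 - 3024) = (680 - 1029)/(-7409) = -349*(-1/7409) = 349/7409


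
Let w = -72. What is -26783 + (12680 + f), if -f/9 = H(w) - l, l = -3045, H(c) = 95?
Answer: -42363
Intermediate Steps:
f = -28260 (f = -9*(95 - 1*(-3045)) = -9*(95 + 3045) = -9*3140 = -28260)
-26783 + (12680 + f) = -26783 + (12680 - 28260) = -26783 - 15580 = -42363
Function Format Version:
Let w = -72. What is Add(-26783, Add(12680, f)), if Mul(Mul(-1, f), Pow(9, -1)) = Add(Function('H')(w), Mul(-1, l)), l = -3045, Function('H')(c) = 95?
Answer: -42363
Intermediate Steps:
f = -28260 (f = Mul(-9, Add(95, Mul(-1, -3045))) = Mul(-9, Add(95, 3045)) = Mul(-9, 3140) = -28260)
Add(-26783, Add(12680, f)) = Add(-26783, Add(12680, -28260)) = Add(-26783, -15580) = -42363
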